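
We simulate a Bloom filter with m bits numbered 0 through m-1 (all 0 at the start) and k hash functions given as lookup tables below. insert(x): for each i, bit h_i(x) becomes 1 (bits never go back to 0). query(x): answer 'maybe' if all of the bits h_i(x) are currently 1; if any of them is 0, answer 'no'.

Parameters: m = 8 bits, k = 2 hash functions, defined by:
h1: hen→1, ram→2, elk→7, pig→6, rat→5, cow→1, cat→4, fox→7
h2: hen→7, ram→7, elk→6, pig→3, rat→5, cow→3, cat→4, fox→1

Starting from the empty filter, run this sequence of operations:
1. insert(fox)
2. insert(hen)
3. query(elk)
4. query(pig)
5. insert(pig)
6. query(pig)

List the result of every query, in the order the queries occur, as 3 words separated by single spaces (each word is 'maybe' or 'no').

Answer: no no maybe

Derivation:
Start: bits=00000000
Op 1: insert fox -> sets bits 1 7 -> bits=01000001
Op 2: insert hen -> sets bits 1 7 -> bits=01000001
Op 3: query elk -> checks bit6=0, bit7=1 (has a 0) -> no
Op 4: query pig -> checks bit3=0, bit6=0 (has a 0) -> no
Op 5: insert pig -> sets bits 3 6 -> bits=01010011
Op 6: query pig -> checks bit3=1, bit6=1 (all 1) -> maybe
Query results in order: no no maybe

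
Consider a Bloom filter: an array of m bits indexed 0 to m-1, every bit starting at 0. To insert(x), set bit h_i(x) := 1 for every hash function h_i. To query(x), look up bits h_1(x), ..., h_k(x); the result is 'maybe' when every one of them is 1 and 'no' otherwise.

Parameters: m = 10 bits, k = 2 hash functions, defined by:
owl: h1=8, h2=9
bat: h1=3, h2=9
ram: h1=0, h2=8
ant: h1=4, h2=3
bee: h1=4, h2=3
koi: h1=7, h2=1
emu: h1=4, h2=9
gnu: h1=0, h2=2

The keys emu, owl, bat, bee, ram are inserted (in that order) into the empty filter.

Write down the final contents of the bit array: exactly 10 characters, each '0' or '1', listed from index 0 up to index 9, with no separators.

Answer: 1001100011

Derivation:
Start: bits=0000000000
After insert 'emu': sets bits 4 9 -> bits=0000100001
After insert 'owl': sets bits 8 9 -> bits=0000100011
After insert 'bat': sets bits 3 9 -> bits=0001100011
After insert 'bee': sets bits 3 4 -> bits=0001100011
After insert 'ram': sets bits 0 8 -> bits=1001100011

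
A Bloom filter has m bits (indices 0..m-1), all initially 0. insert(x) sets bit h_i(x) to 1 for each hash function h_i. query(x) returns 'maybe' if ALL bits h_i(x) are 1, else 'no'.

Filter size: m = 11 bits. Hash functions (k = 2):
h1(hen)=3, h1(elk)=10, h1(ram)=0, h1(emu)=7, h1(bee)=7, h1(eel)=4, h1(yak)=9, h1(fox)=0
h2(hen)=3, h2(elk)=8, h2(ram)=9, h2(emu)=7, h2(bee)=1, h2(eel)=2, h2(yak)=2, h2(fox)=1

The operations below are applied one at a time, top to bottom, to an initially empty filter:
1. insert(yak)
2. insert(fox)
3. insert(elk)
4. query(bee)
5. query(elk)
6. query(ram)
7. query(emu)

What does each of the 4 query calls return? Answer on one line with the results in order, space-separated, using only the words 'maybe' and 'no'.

Answer: no maybe maybe no

Derivation:
Start: bits=00000000000
Op 1: insert yak -> sets bits 2 9 -> bits=00100000010
Op 2: insert fox -> sets bits 0 1 -> bits=11100000010
Op 3: insert elk -> sets bits 8 10 -> bits=11100000111
Op 4: query bee -> checks bit1=1, bit7=0 (has a 0) -> no
Op 5: query elk -> checks bit8=1, bit10=1 (all 1) -> maybe
Op 6: query ram -> checks bit0=1, bit9=1 (all 1) -> maybe
Op 7: query emu -> checks bit7=0 (has a 0) -> no
Query results in order: no maybe maybe no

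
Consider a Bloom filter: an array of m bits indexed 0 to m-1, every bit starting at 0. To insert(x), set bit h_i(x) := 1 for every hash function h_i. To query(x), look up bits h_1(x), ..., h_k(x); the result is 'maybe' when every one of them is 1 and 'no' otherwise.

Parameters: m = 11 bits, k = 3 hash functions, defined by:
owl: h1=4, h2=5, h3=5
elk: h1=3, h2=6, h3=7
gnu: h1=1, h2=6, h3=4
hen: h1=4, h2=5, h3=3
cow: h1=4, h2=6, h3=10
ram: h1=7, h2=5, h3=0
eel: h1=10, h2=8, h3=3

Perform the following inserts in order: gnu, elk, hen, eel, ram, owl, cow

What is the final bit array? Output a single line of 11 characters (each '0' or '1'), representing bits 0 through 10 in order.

Answer: 11011111101

Derivation:
Start: bits=00000000000
After insert 'gnu': sets bits 1 4 6 -> bits=01001010000
After insert 'elk': sets bits 3 6 7 -> bits=01011011000
After insert 'hen': sets bits 3 4 5 -> bits=01011111000
After insert 'eel': sets bits 3 8 10 -> bits=01011111101
After insert 'ram': sets bits 0 5 7 -> bits=11011111101
After insert 'owl': sets bits 4 5 -> bits=11011111101
After insert 'cow': sets bits 4 6 10 -> bits=11011111101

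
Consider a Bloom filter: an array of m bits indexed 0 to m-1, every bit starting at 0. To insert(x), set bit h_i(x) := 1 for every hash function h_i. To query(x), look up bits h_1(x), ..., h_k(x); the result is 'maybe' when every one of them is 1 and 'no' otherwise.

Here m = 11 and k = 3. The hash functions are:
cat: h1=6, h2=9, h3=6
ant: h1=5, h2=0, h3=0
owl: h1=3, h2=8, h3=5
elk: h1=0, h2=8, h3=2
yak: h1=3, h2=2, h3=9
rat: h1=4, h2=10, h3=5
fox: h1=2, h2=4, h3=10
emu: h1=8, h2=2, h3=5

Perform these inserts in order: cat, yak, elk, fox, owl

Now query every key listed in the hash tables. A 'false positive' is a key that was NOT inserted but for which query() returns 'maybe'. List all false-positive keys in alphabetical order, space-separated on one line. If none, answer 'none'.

Answer: ant emu rat

Derivation:
Start: bits=00000000000
After insert 'cat': sets bits 6 9 -> bits=00000010010
After insert 'yak': sets bits 2 3 9 -> bits=00110010010
After insert 'elk': sets bits 0 2 8 -> bits=10110010110
After insert 'fox': sets bits 2 4 10 -> bits=10111010111
After insert 'owl': sets bits 3 5 8 -> bits=10111110111
Not inserted: ant emu rat — query each against bits=10111110111:
query ant: checks bit0=1, bit5=1 (all 1) -> maybe => FALSE POSITIVE
query emu: checks bit2=1, bit5=1, bit8=1 (all 1) -> maybe => FALSE POSITIVE
query rat: checks bit4=1, bit5=1, bit10=1 (all 1) -> maybe => FALSE POSITIVE
False positives (alphabetical): ant emu rat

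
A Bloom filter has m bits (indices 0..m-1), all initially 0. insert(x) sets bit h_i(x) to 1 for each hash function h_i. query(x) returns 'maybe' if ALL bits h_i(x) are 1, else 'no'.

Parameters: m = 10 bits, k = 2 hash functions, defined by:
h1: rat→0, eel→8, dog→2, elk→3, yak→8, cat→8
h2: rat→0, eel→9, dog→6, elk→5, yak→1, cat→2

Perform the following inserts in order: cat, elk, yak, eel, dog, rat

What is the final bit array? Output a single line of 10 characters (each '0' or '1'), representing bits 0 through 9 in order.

Answer: 1111011011

Derivation:
Start: bits=0000000000
After insert 'cat': sets bits 2 8 -> bits=0010000010
After insert 'elk': sets bits 3 5 -> bits=0011010010
After insert 'yak': sets bits 1 8 -> bits=0111010010
After insert 'eel': sets bits 8 9 -> bits=0111010011
After insert 'dog': sets bits 2 6 -> bits=0111011011
After insert 'rat': sets bits 0 -> bits=1111011011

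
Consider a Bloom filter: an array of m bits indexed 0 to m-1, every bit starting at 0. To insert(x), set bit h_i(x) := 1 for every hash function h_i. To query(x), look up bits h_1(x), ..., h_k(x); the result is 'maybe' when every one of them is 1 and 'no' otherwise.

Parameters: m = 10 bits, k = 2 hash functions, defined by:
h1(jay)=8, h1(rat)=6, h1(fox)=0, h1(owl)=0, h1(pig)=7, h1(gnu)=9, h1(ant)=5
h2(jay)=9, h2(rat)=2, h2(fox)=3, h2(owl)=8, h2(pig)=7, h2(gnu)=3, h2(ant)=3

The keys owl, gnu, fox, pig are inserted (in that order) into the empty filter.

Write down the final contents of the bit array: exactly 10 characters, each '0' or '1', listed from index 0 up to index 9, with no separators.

Answer: 1001000111

Derivation:
Start: bits=0000000000
After insert 'owl': sets bits 0 8 -> bits=1000000010
After insert 'gnu': sets bits 3 9 -> bits=1001000011
After insert 'fox': sets bits 0 3 -> bits=1001000011
After insert 'pig': sets bits 7 -> bits=1001000111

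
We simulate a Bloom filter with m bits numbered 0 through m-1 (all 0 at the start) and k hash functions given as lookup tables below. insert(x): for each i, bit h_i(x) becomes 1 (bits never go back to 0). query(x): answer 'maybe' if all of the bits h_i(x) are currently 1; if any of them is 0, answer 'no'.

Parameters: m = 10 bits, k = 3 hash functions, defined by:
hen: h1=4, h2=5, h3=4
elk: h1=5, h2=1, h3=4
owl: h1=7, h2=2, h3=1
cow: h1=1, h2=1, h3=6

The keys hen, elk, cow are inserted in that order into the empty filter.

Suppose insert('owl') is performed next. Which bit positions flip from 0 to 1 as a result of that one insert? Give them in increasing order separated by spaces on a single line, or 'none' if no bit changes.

Answer: 2 7

Derivation:
Start: bits=0000000000
After insert 'hen': sets bits 4 5 -> bits=0000110000
After insert 'elk': sets bits 1 4 5 -> bits=0100110000
After insert 'cow': sets bits 1 6 -> bits=0100111000
insert 'owl' would touch bits 1 2 7; currently bit1=1, bit2=0, bit7=0
Bits that are 0 among those (would change 0->1): 2 7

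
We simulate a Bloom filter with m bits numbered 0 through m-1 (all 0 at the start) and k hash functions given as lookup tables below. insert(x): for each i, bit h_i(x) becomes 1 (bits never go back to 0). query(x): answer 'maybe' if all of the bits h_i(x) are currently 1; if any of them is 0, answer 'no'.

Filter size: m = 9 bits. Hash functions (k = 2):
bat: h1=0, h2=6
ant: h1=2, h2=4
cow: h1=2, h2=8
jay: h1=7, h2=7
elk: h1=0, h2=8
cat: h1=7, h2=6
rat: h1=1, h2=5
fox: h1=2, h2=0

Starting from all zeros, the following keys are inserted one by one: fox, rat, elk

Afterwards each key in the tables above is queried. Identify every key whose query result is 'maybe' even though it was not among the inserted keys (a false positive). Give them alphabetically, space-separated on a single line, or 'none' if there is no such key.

Answer: cow

Derivation:
Start: bits=000000000
After insert 'fox': sets bits 0 2 -> bits=101000000
After insert 'rat': sets bits 1 5 -> bits=111001000
After insert 'elk': sets bits 0 8 -> bits=111001001
Not inserted: ant bat cat cow jay — query each against bits=111001001:
query ant: checks bit2=1, bit4=0 (has a 0) -> no => not a false positive
query bat: checks bit0=1, bit6=0 (has a 0) -> no => not a false positive
query cat: checks bit6=0, bit7=0 (has a 0) -> no => not a false positive
query cow: checks bit2=1, bit8=1 (all 1) -> maybe => FALSE POSITIVE
query jay: checks bit7=0 (has a 0) -> no => not a false positive
False positives (alphabetical): cow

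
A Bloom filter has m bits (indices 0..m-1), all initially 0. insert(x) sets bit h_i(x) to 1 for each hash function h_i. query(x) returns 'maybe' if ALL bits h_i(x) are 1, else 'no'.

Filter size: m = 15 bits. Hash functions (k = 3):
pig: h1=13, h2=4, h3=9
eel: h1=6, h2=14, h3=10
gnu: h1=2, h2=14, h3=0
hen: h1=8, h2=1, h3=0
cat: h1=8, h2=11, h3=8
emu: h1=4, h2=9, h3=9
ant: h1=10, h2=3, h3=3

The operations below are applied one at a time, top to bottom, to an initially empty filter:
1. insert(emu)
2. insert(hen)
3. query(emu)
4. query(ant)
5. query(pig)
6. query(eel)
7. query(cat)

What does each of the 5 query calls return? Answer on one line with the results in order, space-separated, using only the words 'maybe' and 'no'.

Start: bits=000000000000000
Op 1: insert emu -> sets bits 4 9 -> bits=000010000100000
Op 2: insert hen -> sets bits 0 1 8 -> bits=110010001100000
Op 3: query emu -> checks bit4=1, bit9=1 (all 1) -> maybe
Op 4: query ant -> checks bit3=0, bit10=0 (has a 0) -> no
Op 5: query pig -> checks bit4=1, bit9=1, bit13=0 (has a 0) -> no
Op 6: query eel -> checks bit6=0, bit10=0, bit14=0 (has a 0) -> no
Op 7: query cat -> checks bit8=1, bit11=0 (has a 0) -> no
Query results in order: maybe no no no no

Answer: maybe no no no no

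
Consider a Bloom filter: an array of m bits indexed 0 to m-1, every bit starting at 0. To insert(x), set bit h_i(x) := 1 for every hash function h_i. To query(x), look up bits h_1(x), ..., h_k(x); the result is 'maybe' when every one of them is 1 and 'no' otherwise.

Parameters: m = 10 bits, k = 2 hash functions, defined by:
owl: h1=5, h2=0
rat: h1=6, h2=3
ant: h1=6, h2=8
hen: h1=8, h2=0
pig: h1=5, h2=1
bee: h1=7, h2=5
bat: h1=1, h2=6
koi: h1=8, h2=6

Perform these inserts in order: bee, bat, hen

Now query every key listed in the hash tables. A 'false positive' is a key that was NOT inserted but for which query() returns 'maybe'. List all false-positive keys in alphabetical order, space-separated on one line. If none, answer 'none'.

Start: bits=0000000000
After insert 'bee': sets bits 5 7 -> bits=0000010100
After insert 'bat': sets bits 1 6 -> bits=0100011100
After insert 'hen': sets bits 0 8 -> bits=1100011110
Not inserted: ant koi owl pig rat — query each against bits=1100011110:
query ant: checks bit6=1, bit8=1 (all 1) -> maybe => FALSE POSITIVE
query koi: checks bit6=1, bit8=1 (all 1) -> maybe => FALSE POSITIVE
query owl: checks bit0=1, bit5=1 (all 1) -> maybe => FALSE POSITIVE
query pig: checks bit1=1, bit5=1 (all 1) -> maybe => FALSE POSITIVE
query rat: checks bit3=0, bit6=1 (has a 0) -> no => not a false positive
False positives (alphabetical): ant koi owl pig

Answer: ant koi owl pig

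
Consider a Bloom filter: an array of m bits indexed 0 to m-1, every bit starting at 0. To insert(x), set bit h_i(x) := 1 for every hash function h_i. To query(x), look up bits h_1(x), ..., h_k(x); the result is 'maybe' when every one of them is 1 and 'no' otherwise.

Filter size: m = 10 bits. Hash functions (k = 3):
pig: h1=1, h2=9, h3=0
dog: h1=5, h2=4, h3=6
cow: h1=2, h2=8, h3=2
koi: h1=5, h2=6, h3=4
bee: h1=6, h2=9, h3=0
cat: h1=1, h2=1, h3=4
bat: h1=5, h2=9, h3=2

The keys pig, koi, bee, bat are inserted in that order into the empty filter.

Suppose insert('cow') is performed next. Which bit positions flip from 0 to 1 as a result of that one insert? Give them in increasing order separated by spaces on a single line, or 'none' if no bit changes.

Start: bits=0000000000
After insert 'pig': sets bits 0 1 9 -> bits=1100000001
After insert 'koi': sets bits 4 5 6 -> bits=1100111001
After insert 'bee': sets bits 0 6 9 -> bits=1100111001
After insert 'bat': sets bits 2 5 9 -> bits=1110111001
insert 'cow' would touch bits 2 8; currently bit2=1, bit8=0
Bits that are 0 among those (would change 0->1): 8

Answer: 8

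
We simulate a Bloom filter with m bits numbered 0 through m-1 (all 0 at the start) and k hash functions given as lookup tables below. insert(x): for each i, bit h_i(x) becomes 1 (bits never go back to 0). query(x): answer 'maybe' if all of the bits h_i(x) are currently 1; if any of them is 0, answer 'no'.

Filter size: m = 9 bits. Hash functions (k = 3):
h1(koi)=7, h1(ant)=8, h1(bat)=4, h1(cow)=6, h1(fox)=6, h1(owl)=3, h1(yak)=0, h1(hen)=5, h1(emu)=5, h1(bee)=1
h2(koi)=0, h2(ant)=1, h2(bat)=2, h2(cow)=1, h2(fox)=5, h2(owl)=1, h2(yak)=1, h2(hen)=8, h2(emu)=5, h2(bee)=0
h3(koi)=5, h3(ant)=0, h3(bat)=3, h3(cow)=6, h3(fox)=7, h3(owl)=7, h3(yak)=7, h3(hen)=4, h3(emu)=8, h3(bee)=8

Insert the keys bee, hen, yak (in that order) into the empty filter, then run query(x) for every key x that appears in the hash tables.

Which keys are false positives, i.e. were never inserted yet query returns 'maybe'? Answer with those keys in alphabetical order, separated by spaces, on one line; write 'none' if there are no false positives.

Answer: ant emu koi

Derivation:
Start: bits=000000000
After insert 'bee': sets bits 0 1 8 -> bits=110000001
After insert 'hen': sets bits 4 5 8 -> bits=110011001
After insert 'yak': sets bits 0 1 7 -> bits=110011011
Not inserted: ant bat cow emu fox koi owl — query each against bits=110011011:
query ant: checks bit0=1, bit1=1, bit8=1 (all 1) -> maybe => FALSE POSITIVE
query bat: checks bit2=0, bit3=0, bit4=1 (has a 0) -> no => not a false positive
query cow: checks bit1=1, bit6=0 (has a 0) -> no => not a false positive
query emu: checks bit5=1, bit8=1 (all 1) -> maybe => FALSE POSITIVE
query fox: checks bit5=1, bit6=0, bit7=1 (has a 0) -> no => not a false positive
query koi: checks bit0=1, bit5=1, bit7=1 (all 1) -> maybe => FALSE POSITIVE
query owl: checks bit1=1, bit3=0, bit7=1 (has a 0) -> no => not a false positive
False positives (alphabetical): ant emu koi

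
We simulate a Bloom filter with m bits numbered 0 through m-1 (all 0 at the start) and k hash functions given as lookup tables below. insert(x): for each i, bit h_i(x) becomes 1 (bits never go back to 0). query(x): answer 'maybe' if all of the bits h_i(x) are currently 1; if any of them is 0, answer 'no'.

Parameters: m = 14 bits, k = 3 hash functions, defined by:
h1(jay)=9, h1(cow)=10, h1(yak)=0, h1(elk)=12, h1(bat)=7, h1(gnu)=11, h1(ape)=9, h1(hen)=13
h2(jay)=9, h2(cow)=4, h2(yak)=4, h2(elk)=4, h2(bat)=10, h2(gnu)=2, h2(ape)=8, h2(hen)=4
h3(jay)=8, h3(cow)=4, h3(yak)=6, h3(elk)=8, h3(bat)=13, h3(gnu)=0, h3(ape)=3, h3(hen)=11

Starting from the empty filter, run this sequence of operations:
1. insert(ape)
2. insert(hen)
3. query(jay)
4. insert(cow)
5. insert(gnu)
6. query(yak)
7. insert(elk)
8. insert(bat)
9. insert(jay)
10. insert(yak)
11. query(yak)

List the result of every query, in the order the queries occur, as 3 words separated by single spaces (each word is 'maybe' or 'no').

Start: bits=00000000000000
Op 1: insert ape -> sets bits 3 8 9 -> bits=00010000110000
Op 2: insert hen -> sets bits 4 11 13 -> bits=00011000110101
Op 3: query jay -> checks bit8=1, bit9=1 (all 1) -> maybe
Op 4: insert cow -> sets bits 4 10 -> bits=00011000111101
Op 5: insert gnu -> sets bits 0 2 11 -> bits=10111000111101
Op 6: query yak -> checks bit0=1, bit4=1, bit6=0 (has a 0) -> no
Op 7: insert elk -> sets bits 4 8 12 -> bits=10111000111111
Op 8: insert bat -> sets bits 7 10 13 -> bits=10111001111111
Op 9: insert jay -> sets bits 8 9 -> bits=10111001111111
Op 10: insert yak -> sets bits 0 4 6 -> bits=10111011111111
Op 11: query yak -> checks bit0=1, bit4=1, bit6=1 (all 1) -> maybe
Query results in order: maybe no maybe

Answer: maybe no maybe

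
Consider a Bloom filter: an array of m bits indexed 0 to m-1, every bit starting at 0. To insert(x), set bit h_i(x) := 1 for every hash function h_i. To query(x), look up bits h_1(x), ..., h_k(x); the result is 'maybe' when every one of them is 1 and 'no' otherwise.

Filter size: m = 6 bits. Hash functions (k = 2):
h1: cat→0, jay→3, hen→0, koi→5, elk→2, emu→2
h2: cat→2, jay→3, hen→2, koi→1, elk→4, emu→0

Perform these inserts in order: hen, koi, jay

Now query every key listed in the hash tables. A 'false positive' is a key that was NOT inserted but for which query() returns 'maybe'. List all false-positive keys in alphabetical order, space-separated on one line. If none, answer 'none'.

Answer: cat emu

Derivation:
Start: bits=000000
After insert 'hen': sets bits 0 2 -> bits=101000
After insert 'koi': sets bits 1 5 -> bits=111001
After insert 'jay': sets bits 3 -> bits=111101
Not inserted: cat elk emu — query each against bits=111101:
query cat: checks bit0=1, bit2=1 (all 1) -> maybe => FALSE POSITIVE
query elk: checks bit2=1, bit4=0 (has a 0) -> no => not a false positive
query emu: checks bit0=1, bit2=1 (all 1) -> maybe => FALSE POSITIVE
False positives (alphabetical): cat emu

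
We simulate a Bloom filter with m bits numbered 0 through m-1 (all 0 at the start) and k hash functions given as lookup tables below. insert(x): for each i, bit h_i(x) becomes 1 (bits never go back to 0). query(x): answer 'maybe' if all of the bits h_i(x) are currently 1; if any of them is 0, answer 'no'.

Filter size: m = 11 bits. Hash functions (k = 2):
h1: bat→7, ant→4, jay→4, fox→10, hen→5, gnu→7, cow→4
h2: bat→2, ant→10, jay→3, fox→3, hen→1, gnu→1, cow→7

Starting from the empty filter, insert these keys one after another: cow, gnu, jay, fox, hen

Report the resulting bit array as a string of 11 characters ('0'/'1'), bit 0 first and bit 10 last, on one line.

Start: bits=00000000000
After insert 'cow': sets bits 4 7 -> bits=00001001000
After insert 'gnu': sets bits 1 7 -> bits=01001001000
After insert 'jay': sets bits 3 4 -> bits=01011001000
After insert 'fox': sets bits 3 10 -> bits=01011001001
After insert 'hen': sets bits 1 5 -> bits=01011101001

Answer: 01011101001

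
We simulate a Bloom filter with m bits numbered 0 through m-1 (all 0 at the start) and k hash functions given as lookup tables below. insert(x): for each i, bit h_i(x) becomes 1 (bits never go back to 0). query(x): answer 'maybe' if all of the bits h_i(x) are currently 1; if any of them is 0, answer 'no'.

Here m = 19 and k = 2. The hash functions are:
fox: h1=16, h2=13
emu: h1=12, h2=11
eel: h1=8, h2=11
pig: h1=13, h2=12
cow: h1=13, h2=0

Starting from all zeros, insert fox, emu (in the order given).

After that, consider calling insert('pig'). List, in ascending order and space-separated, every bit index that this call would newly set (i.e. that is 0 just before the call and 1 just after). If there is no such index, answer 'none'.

Answer: none

Derivation:
Start: bits=0000000000000000000
After insert 'fox': sets bits 13 16 -> bits=0000000000000100100
After insert 'emu': sets bits 11 12 -> bits=0000000000011100100
insert 'pig' would touch bits 12 13; currently bit12=1, bit13=1
Bits that are 0 among those (would change 0->1): none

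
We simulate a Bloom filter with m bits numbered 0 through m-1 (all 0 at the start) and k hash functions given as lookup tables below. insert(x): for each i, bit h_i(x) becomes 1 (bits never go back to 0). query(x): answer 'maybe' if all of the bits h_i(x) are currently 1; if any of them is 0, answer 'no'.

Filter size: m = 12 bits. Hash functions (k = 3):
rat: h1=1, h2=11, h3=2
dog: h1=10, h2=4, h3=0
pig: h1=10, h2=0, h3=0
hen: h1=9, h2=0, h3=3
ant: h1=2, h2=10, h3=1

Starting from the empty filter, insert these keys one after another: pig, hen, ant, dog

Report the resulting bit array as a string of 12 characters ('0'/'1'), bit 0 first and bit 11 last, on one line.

Start: bits=000000000000
After insert 'pig': sets bits 0 10 -> bits=100000000010
After insert 'hen': sets bits 0 3 9 -> bits=100100000110
After insert 'ant': sets bits 1 2 10 -> bits=111100000110
After insert 'dog': sets bits 0 4 10 -> bits=111110000110

Answer: 111110000110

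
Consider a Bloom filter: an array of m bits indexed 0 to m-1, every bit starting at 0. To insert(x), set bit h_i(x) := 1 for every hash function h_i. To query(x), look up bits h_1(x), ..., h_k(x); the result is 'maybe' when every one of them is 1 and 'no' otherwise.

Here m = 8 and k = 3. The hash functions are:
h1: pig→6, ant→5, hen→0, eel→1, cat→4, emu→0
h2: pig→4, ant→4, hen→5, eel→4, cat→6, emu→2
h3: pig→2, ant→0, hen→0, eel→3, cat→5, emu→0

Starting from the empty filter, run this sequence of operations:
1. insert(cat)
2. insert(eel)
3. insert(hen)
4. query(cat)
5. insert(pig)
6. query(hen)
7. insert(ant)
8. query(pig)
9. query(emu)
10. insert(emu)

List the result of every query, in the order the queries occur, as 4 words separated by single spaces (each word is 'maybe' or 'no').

Start: bits=00000000
Op 1: insert cat -> sets bits 4 5 6 -> bits=00001110
Op 2: insert eel -> sets bits 1 3 4 -> bits=01011110
Op 3: insert hen -> sets bits 0 5 -> bits=11011110
Op 4: query cat -> checks bit4=1, bit5=1, bit6=1 (all 1) -> maybe
Op 5: insert pig -> sets bits 2 4 6 -> bits=11111110
Op 6: query hen -> checks bit0=1, bit5=1 (all 1) -> maybe
Op 7: insert ant -> sets bits 0 4 5 -> bits=11111110
Op 8: query pig -> checks bit2=1, bit4=1, bit6=1 (all 1) -> maybe
Op 9: query emu -> checks bit0=1, bit2=1 (all 1) -> maybe
Op 10: insert emu -> sets bits 0 2 -> bits=11111110
Query results in order: maybe maybe maybe maybe

Answer: maybe maybe maybe maybe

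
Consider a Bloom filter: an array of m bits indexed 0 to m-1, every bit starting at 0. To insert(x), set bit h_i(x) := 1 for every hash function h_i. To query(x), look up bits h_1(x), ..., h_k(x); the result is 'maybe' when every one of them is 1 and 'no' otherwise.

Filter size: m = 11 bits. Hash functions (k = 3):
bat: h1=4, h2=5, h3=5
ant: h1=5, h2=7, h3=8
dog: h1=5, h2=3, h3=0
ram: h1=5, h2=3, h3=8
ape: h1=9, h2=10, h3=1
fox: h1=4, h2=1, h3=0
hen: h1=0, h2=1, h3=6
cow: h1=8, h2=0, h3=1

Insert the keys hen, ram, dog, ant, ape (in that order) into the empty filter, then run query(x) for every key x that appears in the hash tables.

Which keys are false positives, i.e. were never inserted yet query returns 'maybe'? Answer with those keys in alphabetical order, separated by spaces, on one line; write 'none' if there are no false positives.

Start: bits=00000000000
After insert 'hen': sets bits 0 1 6 -> bits=11000010000
After insert 'ram': sets bits 3 5 8 -> bits=11010110100
After insert 'dog': sets bits 0 3 5 -> bits=11010110100
After insert 'ant': sets bits 5 7 8 -> bits=11010111100
After insert 'ape': sets bits 1 9 10 -> bits=11010111111
Not inserted: bat cow fox — query each against bits=11010111111:
query bat: checks bit4=0, bit5=1 (has a 0) -> no => not a false positive
query cow: checks bit0=1, bit1=1, bit8=1 (all 1) -> maybe => FALSE POSITIVE
query fox: checks bit0=1, bit1=1, bit4=0 (has a 0) -> no => not a false positive
False positives (alphabetical): cow

Answer: cow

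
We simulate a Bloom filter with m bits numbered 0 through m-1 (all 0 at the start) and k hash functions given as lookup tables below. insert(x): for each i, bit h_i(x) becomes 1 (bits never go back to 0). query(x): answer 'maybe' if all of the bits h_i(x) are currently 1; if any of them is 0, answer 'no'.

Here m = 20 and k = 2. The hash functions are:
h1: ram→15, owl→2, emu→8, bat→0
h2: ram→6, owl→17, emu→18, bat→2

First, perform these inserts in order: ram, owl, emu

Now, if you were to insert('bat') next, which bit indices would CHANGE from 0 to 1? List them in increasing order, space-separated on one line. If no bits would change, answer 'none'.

Start: bits=00000000000000000000
After insert 'ram': sets bits 6 15 -> bits=00000010000000010000
After insert 'owl': sets bits 2 17 -> bits=00100010000000010100
After insert 'emu': sets bits 8 18 -> bits=00100010100000010110
insert 'bat' would touch bits 0 2; currently bit0=0, bit2=1
Bits that are 0 among those (would change 0->1): 0

Answer: 0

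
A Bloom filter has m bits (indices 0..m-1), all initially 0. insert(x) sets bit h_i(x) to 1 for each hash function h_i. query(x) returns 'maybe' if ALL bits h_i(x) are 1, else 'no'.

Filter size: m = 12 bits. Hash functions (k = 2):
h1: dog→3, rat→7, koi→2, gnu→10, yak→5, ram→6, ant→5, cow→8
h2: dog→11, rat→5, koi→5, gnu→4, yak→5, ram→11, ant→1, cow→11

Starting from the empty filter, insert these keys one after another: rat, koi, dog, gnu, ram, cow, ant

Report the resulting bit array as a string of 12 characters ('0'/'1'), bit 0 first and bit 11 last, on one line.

Answer: 011111111011

Derivation:
Start: bits=000000000000
After insert 'rat': sets bits 5 7 -> bits=000001010000
After insert 'koi': sets bits 2 5 -> bits=001001010000
After insert 'dog': sets bits 3 11 -> bits=001101010001
After insert 'gnu': sets bits 4 10 -> bits=001111010011
After insert 'ram': sets bits 6 11 -> bits=001111110011
After insert 'cow': sets bits 8 11 -> bits=001111111011
After insert 'ant': sets bits 1 5 -> bits=011111111011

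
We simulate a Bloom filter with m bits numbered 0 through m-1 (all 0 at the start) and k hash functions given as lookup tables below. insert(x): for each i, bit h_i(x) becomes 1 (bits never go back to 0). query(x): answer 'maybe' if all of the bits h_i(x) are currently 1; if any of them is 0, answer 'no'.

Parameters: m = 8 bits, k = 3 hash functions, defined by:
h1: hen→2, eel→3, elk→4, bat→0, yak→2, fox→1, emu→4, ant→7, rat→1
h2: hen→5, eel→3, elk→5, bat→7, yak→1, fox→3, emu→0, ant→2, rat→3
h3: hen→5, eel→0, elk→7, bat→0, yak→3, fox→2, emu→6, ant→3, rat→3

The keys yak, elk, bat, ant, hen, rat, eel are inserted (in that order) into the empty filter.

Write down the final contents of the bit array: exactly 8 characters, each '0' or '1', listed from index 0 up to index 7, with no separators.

Start: bits=00000000
After insert 'yak': sets bits 1 2 3 -> bits=01110000
After insert 'elk': sets bits 4 5 7 -> bits=01111101
After insert 'bat': sets bits 0 7 -> bits=11111101
After insert 'ant': sets bits 2 3 7 -> bits=11111101
After insert 'hen': sets bits 2 5 -> bits=11111101
After insert 'rat': sets bits 1 3 -> bits=11111101
After insert 'eel': sets bits 0 3 -> bits=11111101

Answer: 11111101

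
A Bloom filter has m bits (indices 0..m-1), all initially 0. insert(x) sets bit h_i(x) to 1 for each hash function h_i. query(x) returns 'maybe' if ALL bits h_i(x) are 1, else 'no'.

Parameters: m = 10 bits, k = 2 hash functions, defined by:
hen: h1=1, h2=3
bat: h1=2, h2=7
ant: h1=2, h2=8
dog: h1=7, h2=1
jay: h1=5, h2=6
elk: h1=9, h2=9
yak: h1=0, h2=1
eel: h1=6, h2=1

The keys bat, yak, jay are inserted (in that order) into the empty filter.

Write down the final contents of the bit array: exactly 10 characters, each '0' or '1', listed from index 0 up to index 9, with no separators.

Start: bits=0000000000
After insert 'bat': sets bits 2 7 -> bits=0010000100
After insert 'yak': sets bits 0 1 -> bits=1110000100
After insert 'jay': sets bits 5 6 -> bits=1110011100

Answer: 1110011100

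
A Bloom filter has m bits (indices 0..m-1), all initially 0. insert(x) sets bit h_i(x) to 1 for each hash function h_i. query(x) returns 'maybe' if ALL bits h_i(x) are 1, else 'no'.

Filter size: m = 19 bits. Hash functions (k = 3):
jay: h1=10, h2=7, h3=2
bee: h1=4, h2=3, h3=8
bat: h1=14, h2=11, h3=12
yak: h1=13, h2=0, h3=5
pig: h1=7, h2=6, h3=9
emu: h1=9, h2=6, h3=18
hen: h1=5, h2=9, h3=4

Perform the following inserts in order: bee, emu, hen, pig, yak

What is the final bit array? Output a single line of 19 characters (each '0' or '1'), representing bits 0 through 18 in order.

Answer: 1001111111000100001

Derivation:
Start: bits=0000000000000000000
After insert 'bee': sets bits 3 4 8 -> bits=0001100010000000000
After insert 'emu': sets bits 6 9 18 -> bits=0001101011000000001
After insert 'hen': sets bits 4 5 9 -> bits=0001111011000000001
After insert 'pig': sets bits 6 7 9 -> bits=0001111111000000001
After insert 'yak': sets bits 0 5 13 -> bits=1001111111000100001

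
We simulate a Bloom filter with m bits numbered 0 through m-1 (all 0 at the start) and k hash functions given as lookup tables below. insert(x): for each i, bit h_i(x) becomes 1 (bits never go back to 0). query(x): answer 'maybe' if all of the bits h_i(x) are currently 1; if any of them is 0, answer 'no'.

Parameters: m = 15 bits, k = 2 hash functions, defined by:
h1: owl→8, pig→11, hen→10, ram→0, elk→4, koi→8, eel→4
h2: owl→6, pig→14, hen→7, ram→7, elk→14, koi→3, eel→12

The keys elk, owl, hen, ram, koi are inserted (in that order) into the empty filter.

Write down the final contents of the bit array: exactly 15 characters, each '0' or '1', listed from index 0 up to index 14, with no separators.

Answer: 100110111010001

Derivation:
Start: bits=000000000000000
After insert 'elk': sets bits 4 14 -> bits=000010000000001
After insert 'owl': sets bits 6 8 -> bits=000010101000001
After insert 'hen': sets bits 7 10 -> bits=000010111010001
After insert 'ram': sets bits 0 7 -> bits=100010111010001
After insert 'koi': sets bits 3 8 -> bits=100110111010001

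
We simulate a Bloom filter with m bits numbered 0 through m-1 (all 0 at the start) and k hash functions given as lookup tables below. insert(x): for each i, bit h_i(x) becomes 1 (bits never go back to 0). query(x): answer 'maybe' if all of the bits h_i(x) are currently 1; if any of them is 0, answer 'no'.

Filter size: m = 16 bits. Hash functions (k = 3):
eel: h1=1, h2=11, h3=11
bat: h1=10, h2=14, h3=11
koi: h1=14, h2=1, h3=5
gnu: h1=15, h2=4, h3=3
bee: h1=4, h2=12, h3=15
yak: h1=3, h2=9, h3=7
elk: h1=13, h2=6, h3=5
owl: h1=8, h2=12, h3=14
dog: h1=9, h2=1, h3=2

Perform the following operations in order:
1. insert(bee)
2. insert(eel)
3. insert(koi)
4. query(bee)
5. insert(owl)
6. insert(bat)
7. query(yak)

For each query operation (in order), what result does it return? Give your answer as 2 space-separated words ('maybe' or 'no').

Answer: maybe no

Derivation:
Start: bits=0000000000000000
Op 1: insert bee -> sets bits 4 12 15 -> bits=0000100000001001
Op 2: insert eel -> sets bits 1 11 -> bits=0100100000011001
Op 3: insert koi -> sets bits 1 5 14 -> bits=0100110000011011
Op 4: query bee -> checks bit4=1, bit12=1, bit15=1 (all 1) -> maybe
Op 5: insert owl -> sets bits 8 12 14 -> bits=0100110010011011
Op 6: insert bat -> sets bits 10 11 14 -> bits=0100110010111011
Op 7: query yak -> checks bit3=0, bit7=0, bit9=0 (has a 0) -> no
Query results in order: maybe no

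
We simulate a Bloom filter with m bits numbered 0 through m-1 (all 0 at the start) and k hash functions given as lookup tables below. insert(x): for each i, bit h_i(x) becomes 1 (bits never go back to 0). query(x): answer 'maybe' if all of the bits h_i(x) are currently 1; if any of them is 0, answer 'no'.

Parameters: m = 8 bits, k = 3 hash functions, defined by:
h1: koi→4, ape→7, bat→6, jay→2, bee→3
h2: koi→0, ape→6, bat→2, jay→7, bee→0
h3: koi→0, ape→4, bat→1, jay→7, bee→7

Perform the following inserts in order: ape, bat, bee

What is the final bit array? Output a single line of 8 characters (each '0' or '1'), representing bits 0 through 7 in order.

Start: bits=00000000
After insert 'ape': sets bits 4 6 7 -> bits=00001011
After insert 'bat': sets bits 1 2 6 -> bits=01101011
After insert 'bee': sets bits 0 3 7 -> bits=11111011

Answer: 11111011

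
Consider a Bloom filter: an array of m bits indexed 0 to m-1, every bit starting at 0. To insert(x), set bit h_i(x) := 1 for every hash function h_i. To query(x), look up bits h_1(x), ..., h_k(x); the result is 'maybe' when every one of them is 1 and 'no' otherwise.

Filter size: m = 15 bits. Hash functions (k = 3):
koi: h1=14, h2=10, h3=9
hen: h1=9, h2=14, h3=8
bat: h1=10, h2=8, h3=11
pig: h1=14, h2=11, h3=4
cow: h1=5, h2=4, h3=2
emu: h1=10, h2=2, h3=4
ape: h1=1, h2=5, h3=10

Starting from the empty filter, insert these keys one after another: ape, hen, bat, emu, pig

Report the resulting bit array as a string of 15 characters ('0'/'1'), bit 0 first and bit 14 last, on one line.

Answer: 011011001111001

Derivation:
Start: bits=000000000000000
After insert 'ape': sets bits 1 5 10 -> bits=010001000010000
After insert 'hen': sets bits 8 9 14 -> bits=010001001110001
After insert 'bat': sets bits 8 10 11 -> bits=010001001111001
After insert 'emu': sets bits 2 4 10 -> bits=011011001111001
After insert 'pig': sets bits 4 11 14 -> bits=011011001111001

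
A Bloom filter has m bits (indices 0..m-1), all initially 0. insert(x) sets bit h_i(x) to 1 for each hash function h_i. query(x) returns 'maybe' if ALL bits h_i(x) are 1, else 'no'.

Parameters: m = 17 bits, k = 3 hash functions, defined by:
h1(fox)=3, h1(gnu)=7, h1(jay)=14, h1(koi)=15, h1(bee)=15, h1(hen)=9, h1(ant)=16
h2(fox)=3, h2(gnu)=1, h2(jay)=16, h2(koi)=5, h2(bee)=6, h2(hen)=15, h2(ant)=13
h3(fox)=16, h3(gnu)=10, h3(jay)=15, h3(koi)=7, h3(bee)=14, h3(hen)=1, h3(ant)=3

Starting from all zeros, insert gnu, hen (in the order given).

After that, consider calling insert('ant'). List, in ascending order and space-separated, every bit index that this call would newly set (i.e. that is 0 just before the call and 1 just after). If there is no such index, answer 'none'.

Start: bits=00000000000000000
After insert 'gnu': sets bits 1 7 10 -> bits=01000001001000000
After insert 'hen': sets bits 1 9 15 -> bits=01000001011000010
insert 'ant' would touch bits 3 13 16; currently bit3=0, bit13=0, bit16=0
Bits that are 0 among those (would change 0->1): 3 13 16

Answer: 3 13 16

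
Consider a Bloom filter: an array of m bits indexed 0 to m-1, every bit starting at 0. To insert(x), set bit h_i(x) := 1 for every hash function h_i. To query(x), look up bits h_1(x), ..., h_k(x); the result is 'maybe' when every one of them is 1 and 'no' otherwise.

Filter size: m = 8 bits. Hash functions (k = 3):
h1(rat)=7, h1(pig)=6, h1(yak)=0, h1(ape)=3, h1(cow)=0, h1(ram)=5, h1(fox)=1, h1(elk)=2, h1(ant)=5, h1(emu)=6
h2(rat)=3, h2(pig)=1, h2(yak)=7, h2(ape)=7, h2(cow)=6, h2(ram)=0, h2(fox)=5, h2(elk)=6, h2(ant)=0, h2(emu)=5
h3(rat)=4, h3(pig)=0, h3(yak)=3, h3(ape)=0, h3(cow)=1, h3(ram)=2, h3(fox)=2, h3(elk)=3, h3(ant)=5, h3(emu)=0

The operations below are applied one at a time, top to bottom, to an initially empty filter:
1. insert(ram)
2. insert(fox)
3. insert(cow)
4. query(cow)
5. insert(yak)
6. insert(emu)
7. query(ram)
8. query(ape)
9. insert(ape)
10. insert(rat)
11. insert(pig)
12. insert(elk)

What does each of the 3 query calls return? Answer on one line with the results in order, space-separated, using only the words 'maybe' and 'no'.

Answer: maybe maybe maybe

Derivation:
Start: bits=00000000
Op 1: insert ram -> sets bits 0 2 5 -> bits=10100100
Op 2: insert fox -> sets bits 1 2 5 -> bits=11100100
Op 3: insert cow -> sets bits 0 1 6 -> bits=11100110
Op 4: query cow -> checks bit0=1, bit1=1, bit6=1 (all 1) -> maybe
Op 5: insert yak -> sets bits 0 3 7 -> bits=11110111
Op 6: insert emu -> sets bits 0 5 6 -> bits=11110111
Op 7: query ram -> checks bit0=1, bit2=1, bit5=1 (all 1) -> maybe
Op 8: query ape -> checks bit0=1, bit3=1, bit7=1 (all 1) -> maybe
Op 9: insert ape -> sets bits 0 3 7 -> bits=11110111
Op 10: insert rat -> sets bits 3 4 7 -> bits=11111111
Op 11: insert pig -> sets bits 0 1 6 -> bits=11111111
Op 12: insert elk -> sets bits 2 3 6 -> bits=11111111
Query results in order: maybe maybe maybe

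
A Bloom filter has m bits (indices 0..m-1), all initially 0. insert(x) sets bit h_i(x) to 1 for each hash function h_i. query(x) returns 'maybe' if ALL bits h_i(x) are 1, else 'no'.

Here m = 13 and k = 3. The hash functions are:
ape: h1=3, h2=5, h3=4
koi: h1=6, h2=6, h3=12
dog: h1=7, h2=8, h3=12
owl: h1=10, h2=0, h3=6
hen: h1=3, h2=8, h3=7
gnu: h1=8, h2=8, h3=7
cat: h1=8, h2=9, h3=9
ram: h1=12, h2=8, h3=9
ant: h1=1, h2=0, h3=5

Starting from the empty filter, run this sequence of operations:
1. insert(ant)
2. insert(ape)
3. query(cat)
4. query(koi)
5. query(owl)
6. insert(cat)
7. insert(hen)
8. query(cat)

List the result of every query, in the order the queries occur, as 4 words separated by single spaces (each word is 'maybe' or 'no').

Answer: no no no maybe

Derivation:
Start: bits=0000000000000
Op 1: insert ant -> sets bits 0 1 5 -> bits=1100010000000
Op 2: insert ape -> sets bits 3 4 5 -> bits=1101110000000
Op 3: query cat -> checks bit8=0, bit9=0 (has a 0) -> no
Op 4: query koi -> checks bit6=0, bit12=0 (has a 0) -> no
Op 5: query owl -> checks bit0=1, bit6=0, bit10=0 (has a 0) -> no
Op 6: insert cat -> sets bits 8 9 -> bits=1101110011000
Op 7: insert hen -> sets bits 3 7 8 -> bits=1101110111000
Op 8: query cat -> checks bit8=1, bit9=1 (all 1) -> maybe
Query results in order: no no no maybe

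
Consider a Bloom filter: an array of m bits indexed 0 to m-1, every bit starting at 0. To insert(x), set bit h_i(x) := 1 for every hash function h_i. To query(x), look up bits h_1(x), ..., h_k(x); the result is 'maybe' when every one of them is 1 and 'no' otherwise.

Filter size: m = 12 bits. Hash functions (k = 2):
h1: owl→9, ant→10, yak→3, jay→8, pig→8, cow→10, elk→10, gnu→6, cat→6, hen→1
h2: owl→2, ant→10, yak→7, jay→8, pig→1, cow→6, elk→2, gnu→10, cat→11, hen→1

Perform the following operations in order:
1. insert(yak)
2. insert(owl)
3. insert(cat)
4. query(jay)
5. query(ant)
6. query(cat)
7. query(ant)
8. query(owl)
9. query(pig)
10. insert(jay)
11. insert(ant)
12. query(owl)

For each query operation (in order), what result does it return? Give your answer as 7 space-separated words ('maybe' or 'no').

Start: bits=000000000000
Op 1: insert yak -> sets bits 3 7 -> bits=000100010000
Op 2: insert owl -> sets bits 2 9 -> bits=001100010100
Op 3: insert cat -> sets bits 6 11 -> bits=001100110101
Op 4: query jay -> checks bit8=0 (has a 0) -> no
Op 5: query ant -> checks bit10=0 (has a 0) -> no
Op 6: query cat -> checks bit6=1, bit11=1 (all 1) -> maybe
Op 7: query ant -> checks bit10=0 (has a 0) -> no
Op 8: query owl -> checks bit2=1, bit9=1 (all 1) -> maybe
Op 9: query pig -> checks bit1=0, bit8=0 (has a 0) -> no
Op 10: insert jay -> sets bits 8 -> bits=001100111101
Op 11: insert ant -> sets bits 10 -> bits=001100111111
Op 12: query owl -> checks bit2=1, bit9=1 (all 1) -> maybe
Query results in order: no no maybe no maybe no maybe

Answer: no no maybe no maybe no maybe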